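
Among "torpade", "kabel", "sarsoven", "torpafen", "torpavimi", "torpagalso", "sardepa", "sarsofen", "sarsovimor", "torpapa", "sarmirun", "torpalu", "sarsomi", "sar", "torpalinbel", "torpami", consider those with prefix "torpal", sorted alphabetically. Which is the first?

torpalinbel

Words with prefix "torpal", in lexicographic order: "torpalinbel", "torpalu"
The 1st is torpalinbel.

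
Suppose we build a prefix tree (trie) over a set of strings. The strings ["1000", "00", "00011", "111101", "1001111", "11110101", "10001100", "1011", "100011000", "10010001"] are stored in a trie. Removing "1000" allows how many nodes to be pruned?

0

Walk "1000" from the leaf back toward the root, removing each node that no remaining word uses.
Every node on "1000" is still needed (e.g. by "10001100"), so nothing is freed.
Nodes removed: 0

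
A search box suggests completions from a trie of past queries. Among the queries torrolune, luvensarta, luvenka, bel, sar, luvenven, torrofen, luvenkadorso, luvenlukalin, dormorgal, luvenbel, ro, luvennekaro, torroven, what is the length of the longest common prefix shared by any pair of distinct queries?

7

Equivalently: take the maximum, over all pairs, of their longest common prefix length.
"luvenka" and "luvenkadorso" agree on "luvenka" (7 characters) before diverging; nothing deeper is shared.
Longest shared-prefix length: 7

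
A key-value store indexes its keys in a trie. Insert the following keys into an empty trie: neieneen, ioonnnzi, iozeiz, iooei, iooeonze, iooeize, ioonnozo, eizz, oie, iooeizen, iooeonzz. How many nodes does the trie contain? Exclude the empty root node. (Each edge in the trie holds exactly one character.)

40

Insert word by word; a character creates a node only if that edge doesn't already exist:
  "neieneen" → 8 new (n, e, i, e, n, e, e, n)
  "ioonnnzi" → 8 new (i, o, o, n, n, n, z, i)
  "iozeiz" → prefix "io" already present; 4 new (z, e, i, z)
  "iooei" → prefix "ioo" already present; 2 new (e, i)
  "iooeonze" → prefix "iooe" already present; 4 new (o, n, z, e)
  "iooeize" → prefix "iooei" already present; 2 new (z, e)
  "ioonnozo" → prefix "ioonn" already present; 3 new (o, z, o)
  "eizz" → 4 new (e, i, z, z)
  "oie" → 3 new (o, i, e)
  "iooeizen" → prefix "iooeize" already present; 1 new (n)
  "iooeonzz" → prefix "iooeonz" already present; 1 new (z)
Total nodes = 8 + 8 + 4 + 2 + 4 + 2 + 3 + 4 + 3 + 1 + 1 = 40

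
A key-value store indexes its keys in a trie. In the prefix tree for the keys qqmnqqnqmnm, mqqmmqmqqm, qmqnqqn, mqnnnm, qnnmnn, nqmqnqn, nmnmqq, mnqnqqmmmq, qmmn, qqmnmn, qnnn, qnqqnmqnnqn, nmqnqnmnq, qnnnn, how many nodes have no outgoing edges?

Leaves are exactly the stored words that no other stored word extends.
Those words: "mnqnqqmmmq", "mqnnnm", "mqqmmqmqqm", "nmnmqq", "nmqnqnmnq", "nqmqnqn", "qmmn", "qmqnqqn", "qnnmnn", "qnnnn", "qnqqnmqnnqn", "qqmnmn", "qqmnqqnqmnm"
Leaf count: 13

13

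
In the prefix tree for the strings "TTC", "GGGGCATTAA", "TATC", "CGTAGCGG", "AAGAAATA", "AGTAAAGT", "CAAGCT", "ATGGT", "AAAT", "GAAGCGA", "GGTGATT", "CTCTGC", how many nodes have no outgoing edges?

Leaves are exactly the stored words that no other stored word extends.
Those words: "AAAT", "AAGAAATA", "AGTAAAGT", "ATGGT", "CAAGCT", "CGTAGCGG", "CTCTGC", "GAAGCGA", "GGGGCATTAA", "GGTGATT", "TATC", "TTC"
Leaf count: 12

12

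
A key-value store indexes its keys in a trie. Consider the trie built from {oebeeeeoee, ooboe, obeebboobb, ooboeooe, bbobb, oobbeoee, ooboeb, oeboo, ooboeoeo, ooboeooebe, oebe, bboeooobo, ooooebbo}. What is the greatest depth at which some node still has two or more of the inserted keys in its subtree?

8

Equivalently: take the maximum, over all pairs, of their longest common prefix length.
"ooboeooe" and "ooboeooebe" agree on "ooboeooe" (8 characters) before diverging; nothing deeper is shared.
Longest shared-prefix length: 8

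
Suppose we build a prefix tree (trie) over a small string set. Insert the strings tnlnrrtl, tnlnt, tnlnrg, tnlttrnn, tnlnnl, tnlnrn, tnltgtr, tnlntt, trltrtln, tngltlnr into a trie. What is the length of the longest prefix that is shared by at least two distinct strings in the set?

5

Look for the deepest trie node that still has at least two words in its subtree.
"tnlnrg" and "tnlnrn" agree on "tnlnr" (5 characters) before diverging; nothing deeper is shared.
Longest shared-prefix length: 5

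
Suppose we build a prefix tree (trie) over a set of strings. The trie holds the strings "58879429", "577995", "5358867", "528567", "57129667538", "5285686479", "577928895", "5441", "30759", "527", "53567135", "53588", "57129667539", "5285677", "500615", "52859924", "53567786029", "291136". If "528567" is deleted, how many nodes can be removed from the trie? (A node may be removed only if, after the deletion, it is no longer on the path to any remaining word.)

A node on "528567"'s path can go only if nothing else ends at it or branches off below it.
Every node on "528567" is still needed (e.g. by "5285677"), so nothing is freed.
Nodes removed: 0

0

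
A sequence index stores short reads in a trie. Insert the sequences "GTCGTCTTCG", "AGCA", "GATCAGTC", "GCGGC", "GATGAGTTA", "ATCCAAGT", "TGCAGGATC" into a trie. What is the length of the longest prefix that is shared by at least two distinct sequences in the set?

Look for the deepest trie node that still has at least two words in its subtree.
e.g. "GATCAGTC" and "GATGAGTTA" share the prefix "GAT" of length 3; no pair shares a longer one.
Longest shared-prefix length: 3

3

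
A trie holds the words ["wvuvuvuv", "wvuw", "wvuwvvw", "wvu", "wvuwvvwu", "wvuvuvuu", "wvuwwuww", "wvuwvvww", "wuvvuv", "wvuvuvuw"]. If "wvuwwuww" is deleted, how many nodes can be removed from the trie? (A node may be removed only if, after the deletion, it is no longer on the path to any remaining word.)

4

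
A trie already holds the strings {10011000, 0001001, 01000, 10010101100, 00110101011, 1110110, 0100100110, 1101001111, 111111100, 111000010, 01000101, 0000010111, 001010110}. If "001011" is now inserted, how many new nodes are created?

1

"00101" is already a path in the trie; the remaining "1" must be added.
So 6 − 5 = 1 new nodes.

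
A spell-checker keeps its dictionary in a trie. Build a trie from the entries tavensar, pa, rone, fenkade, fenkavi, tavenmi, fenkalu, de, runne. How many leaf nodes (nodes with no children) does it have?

9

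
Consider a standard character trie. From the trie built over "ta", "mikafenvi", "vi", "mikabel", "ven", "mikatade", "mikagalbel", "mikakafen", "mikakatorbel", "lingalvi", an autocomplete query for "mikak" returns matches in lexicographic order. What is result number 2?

Words with prefix "mikak", in lexicographic order: "mikakafen", "mikakatorbel"
Position 2: mikakatorbel

mikakatorbel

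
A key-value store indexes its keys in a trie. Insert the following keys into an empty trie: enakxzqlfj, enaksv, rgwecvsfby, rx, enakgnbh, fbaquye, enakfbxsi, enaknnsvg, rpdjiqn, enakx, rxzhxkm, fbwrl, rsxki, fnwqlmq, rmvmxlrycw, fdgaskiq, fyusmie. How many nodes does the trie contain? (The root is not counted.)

Trace insertions, counting only characters that open a new branch:
  "enakxzqlfj" → 10 new (e, n, a, k, x, z, q, l, f, j)
  "enaksv" → prefix "enak" already present; 2 new (s, v)
  "rgwecvsfby" → 10 new (r, g, w, e, c, v, s, f, b, y)
  "rx" → prefix "r" already present; 1 new (x)
  "enakgnbh" → prefix "enak" already present; 4 new (g, n, b, h)
  "fbaquye" → 7 new (f, b, a, q, u, y, e)
  "enakfbxsi" → prefix "enak" already present; 5 new (f, b, x, s, i)
  "enaknnsvg" → prefix "enak" already present; 5 new (n, n, s, v, g)
  "rpdjiqn" → prefix "r" already present; 6 new (p, d, j, i, q, n)
  "enakx" → prefix "enakx" already present; 0 new (none)
  "rxzhxkm" → prefix "rx" already present; 5 new (z, h, x, k, m)
  "fbwrl" → prefix "fb" already present; 3 new (w, r, l)
  "rsxki" → prefix "r" already present; 4 new (s, x, k, i)
  "fnwqlmq" → prefix "f" already present; 6 new (n, w, q, l, m, q)
  "rmvmxlrycw" → prefix "r" already present; 9 new (m, v, m, x, l, r, y, c, w)
  "fdgaskiq" → prefix "f" already present; 7 new (d, g, a, s, k, i, q)
  "fyusmie" → prefix "f" already present; 6 new (y, u, s, m, i, e)
Total nodes = 10 + 2 + 10 + 1 + 4 + 7 + 5 + 5 + 6 + 0 + 5 + 3 + 4 + 6 + 9 + 7 + 6 = 90

90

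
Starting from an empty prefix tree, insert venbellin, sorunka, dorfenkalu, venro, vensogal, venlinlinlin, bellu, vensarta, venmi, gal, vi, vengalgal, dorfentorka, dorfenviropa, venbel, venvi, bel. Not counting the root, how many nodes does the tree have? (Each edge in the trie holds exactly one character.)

Trace insertions, counting only characters that open a new branch:
  "venbellin" → 9 new (v, e, n, b, e, l, l, i, n)
  "sorunka" → 7 new (s, o, r, u, n, k, a)
  "dorfenkalu" → 10 new (d, o, r, f, e, n, k, a, l, u)
  "venro" → prefix "ven" already present; 2 new (r, o)
  "vensogal" → prefix "ven" already present; 5 new (s, o, g, a, l)
  "venlinlinlin" → prefix "ven" already present; 9 new (l, i, n, l, i, n, l, i, n)
  "bellu" → 5 new (b, e, l, l, u)
  "vensarta" → prefix "vens" already present; 4 new (a, r, t, a)
  "venmi" → prefix "ven" already present; 2 new (m, i)
  "gal" → 3 new (g, a, l)
  "vi" → prefix "v" already present; 1 new (i)
  "vengalgal" → prefix "ven" already present; 6 new (g, a, l, g, a, l)
  "dorfentorka" → prefix "dorfen" already present; 5 new (t, o, r, k, a)
  "dorfenviropa" → prefix "dorfen" already present; 6 new (v, i, r, o, p, a)
  "venbel" → prefix "venbel" already present; 0 new (none)
  "venvi" → prefix "ven" already present; 2 new (v, i)
  "bel" → prefix "bel" already present; 0 new (none)
Total nodes = 9 + 7 + 10 + 2 + 5 + 9 + 5 + 4 + 2 + 3 + 1 + 6 + 5 + 6 + 0 + 2 + 0 = 76

76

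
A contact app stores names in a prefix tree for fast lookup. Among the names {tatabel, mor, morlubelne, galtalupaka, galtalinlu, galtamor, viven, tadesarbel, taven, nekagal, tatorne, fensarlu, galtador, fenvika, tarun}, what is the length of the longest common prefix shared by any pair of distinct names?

The deepest shared node is where two words last agree before diverging.
e.g. "galtalinlu" and "galtalupaka" share the prefix "galtal" of length 6; no pair shares a longer one.
Longest shared-prefix length: 6

6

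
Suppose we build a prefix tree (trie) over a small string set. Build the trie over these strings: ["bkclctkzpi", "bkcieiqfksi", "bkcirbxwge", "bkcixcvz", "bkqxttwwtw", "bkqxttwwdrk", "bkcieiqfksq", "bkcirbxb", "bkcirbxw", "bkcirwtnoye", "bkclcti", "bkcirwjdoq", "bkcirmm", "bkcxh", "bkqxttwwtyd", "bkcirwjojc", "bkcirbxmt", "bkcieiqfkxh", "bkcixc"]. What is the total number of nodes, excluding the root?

Insert word by word; a character creates a node only if that edge doesn't already exist:
  "bkclctkzpi" → 10 new (b, k, c, l, c, t, k, z, p, i)
  "bkcieiqfksi" → prefix "bkc" already present; 8 new (i, e, i, q, f, k, s, i)
  "bkcirbxwge" → prefix "bkci" already present; 6 new (r, b, x, w, g, e)
  "bkcixcvz" → prefix "bkci" already present; 4 new (x, c, v, z)
  "bkqxttwwtw" → prefix "bk" already present; 8 new (q, x, t, t, w, w, t, w)
  "bkqxttwwdrk" → prefix "bkqxttww" already present; 3 new (d, r, k)
  "bkcieiqfksq" → prefix "bkcieiqfks" already present; 1 new (q)
  "bkcirbxb" → prefix "bkcirbx" already present; 1 new (b)
  "bkcirbxw" → prefix "bkcirbxw" already present; 0 new (none)
  "bkcirwtnoye" → prefix "bkcir" already present; 6 new (w, t, n, o, y, e)
  "bkclcti" → prefix "bkclct" already present; 1 new (i)
  "bkcirwjdoq" → prefix "bkcirw" already present; 4 new (j, d, o, q)
  "bkcirmm" → prefix "bkcir" already present; 2 new (m, m)
  "bkcxh" → prefix "bkc" already present; 2 new (x, h)
  "bkqxttwwtyd" → prefix "bkqxttwwt" already present; 2 new (y, d)
  "bkcirwjojc" → prefix "bkcirwj" already present; 3 new (o, j, c)
  "bkcirbxmt" → prefix "bkcirbx" already present; 2 new (m, t)
  "bkcieiqfkxh" → prefix "bkcieiqfk" already present; 2 new (x, h)
  "bkcixc" → prefix "bkcixc" already present; 0 new (none)
Total nodes = 10 + 8 + 6 + 4 + 8 + 3 + 1 + 1 + 0 + 6 + 1 + 4 + 2 + 2 + 2 + 3 + 2 + 2 + 0 = 65

65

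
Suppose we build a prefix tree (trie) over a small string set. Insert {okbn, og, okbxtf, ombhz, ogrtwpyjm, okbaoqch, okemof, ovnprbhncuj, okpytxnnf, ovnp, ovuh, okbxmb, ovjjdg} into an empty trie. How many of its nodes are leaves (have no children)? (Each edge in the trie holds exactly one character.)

A leaf is a node with no children — equivalently, the end of a word that is not a proper prefix of any other stored word.
Those words: "ogrtwpyjm", "okbaoqch", "okbn", "okbxmb", "okbxtf", "okemof", "okpytxnnf", "ombhz", "ovjjdg", "ovnprbhncuj", "ovuh"
Leaf count: 11

11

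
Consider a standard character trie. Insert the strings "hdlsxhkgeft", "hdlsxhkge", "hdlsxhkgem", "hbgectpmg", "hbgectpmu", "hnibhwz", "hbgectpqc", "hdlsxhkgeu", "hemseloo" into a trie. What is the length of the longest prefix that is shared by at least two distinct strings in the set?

Look for the deepest trie node that still has at least two words in its subtree.
"hdlsxhkge" and "hdlsxhkgeft" agree on "hdlsxhkge" (9 characters) before diverging; nothing deeper is shared.
Longest shared-prefix length: 9

9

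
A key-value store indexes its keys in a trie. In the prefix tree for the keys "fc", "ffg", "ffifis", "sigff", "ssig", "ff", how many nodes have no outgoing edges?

5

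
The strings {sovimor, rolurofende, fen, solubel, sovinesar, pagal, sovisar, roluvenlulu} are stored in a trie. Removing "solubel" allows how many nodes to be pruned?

A node on "solubel"'s path can go only if nothing else ends at it or branches off below it.
The suffix "lubel" (5 nodes) is used only by "solubel"; the node for "so" still has the child "v", so pruning stops there.
Nodes removed: 5

5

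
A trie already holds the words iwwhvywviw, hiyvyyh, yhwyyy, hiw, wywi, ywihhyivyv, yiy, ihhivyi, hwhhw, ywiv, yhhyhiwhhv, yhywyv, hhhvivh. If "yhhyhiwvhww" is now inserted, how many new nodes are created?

The longest prefix of "yhhyhiwvhww" already in the trie is "yhhyhiw" (length 7).
Each of the 4 remaining characters creates one node.

4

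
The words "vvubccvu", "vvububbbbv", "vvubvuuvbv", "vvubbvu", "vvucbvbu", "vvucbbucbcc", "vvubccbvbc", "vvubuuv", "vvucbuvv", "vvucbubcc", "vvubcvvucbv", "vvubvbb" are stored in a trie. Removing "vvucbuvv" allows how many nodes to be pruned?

After clearing the end-marker at "vvucbuvv", prune upward until reaching a node still needed by another word.
The suffix "vv" (2 nodes) is used only by "vvucbuvv"; the node for "vvucbu" still has the child "b", so pruning stops there.
Nodes removed: 2

2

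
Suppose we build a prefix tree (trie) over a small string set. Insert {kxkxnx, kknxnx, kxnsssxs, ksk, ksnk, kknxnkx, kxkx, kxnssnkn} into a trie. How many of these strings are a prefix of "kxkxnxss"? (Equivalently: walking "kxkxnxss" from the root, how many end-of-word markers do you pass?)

Walk "kxkxnxss" from the root; an end-of-word marker is hit whenever a stored word is a prefix of "kxkxnxss".
Prefixes of the query that are stored words: "kxkx", "kxkxnx"
Count: 2

2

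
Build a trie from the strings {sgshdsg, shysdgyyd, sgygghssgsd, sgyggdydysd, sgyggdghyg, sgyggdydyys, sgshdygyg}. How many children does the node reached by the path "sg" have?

2

The children of the "sg" node are the distinct next characters among strings starting with "sg".
Characters that immediately follow "sg" among the stored strings: {s, y}.
That node has 2 child edges.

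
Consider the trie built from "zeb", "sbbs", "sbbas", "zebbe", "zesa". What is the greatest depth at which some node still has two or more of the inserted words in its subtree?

Look for the deepest trie node that still has at least two words in its subtree.
e.g. "sbbas" and "sbbs" share the prefix "sbb" of length 3; no pair shares a longer one.
Longest shared-prefix length: 3

3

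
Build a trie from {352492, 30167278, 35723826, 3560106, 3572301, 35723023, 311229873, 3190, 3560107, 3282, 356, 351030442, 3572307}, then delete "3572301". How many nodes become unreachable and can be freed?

A node on "3572301"'s path can go only if nothing else ends at it or branches off below it.
The suffix "1" (1 node) is used only by "3572301"; the node for "357230" still has the child "2", so pruning stops there.
Nodes removed: 1

1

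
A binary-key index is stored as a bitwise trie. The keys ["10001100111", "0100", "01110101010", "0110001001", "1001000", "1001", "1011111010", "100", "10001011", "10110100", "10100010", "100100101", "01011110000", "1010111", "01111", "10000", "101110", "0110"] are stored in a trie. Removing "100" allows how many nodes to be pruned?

0

A node on "100"'s path can go only if nothing else ends at it or branches off below it.
Every node on "100" is still needed (e.g. by "10001100111"), so nothing is freed.
Nodes removed: 0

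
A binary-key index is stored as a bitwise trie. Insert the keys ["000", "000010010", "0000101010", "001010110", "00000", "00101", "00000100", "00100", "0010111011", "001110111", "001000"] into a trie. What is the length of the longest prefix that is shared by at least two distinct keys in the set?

Equivalently: take the maximum, over all pairs, of their longest common prefix length.
"000010010" and "0000101010" agree on "000010" (6 characters) before diverging; nothing deeper is shared.
Longest shared-prefix length: 6

6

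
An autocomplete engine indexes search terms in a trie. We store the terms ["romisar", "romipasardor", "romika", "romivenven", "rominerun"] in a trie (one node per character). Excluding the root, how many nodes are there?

Trace insertions, counting only characters that open a new branch:
  "romisar" → 7 new (r, o, m, i, s, a, r)
  "romipasardor" → prefix "romi" already present; 8 new (p, a, s, a, r, d, o, r)
  "romika" → prefix "romi" already present; 2 new (k, a)
  "romivenven" → prefix "romi" already present; 6 new (v, e, n, v, e, n)
  "rominerun" → prefix "romi" already present; 5 new (n, e, r, u, n)
Total nodes = 7 + 8 + 2 + 6 + 5 = 28

28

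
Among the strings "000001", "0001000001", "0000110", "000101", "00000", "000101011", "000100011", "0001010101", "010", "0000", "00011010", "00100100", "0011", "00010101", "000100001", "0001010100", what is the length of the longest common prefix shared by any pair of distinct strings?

9

Equivalently: take the maximum, over all pairs, of their longest common prefix length.
e.g. "0001010100" and "0001010101" share the prefix "000101010" of length 9; no pair shares a longer one.
Longest shared-prefix length: 9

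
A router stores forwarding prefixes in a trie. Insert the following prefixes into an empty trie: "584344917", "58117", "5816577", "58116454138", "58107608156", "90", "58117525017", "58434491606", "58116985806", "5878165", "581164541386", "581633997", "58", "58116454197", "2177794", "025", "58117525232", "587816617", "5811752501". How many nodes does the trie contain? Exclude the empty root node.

Trace insertions, counting only characters that open a new branch:
  "584344917" → 9 new (5, 8, 4, 3, 4, 4, 9, 1, 7)
  "58117" → prefix "58" already present; 3 new (1, 1, 7)
  "5816577" → prefix "581" already present; 4 new (6, 5, 7, 7)
  "58116454138" → prefix "5811" already present; 7 new (6, 4, 5, 4, 1, 3, 8)
  "58107608156" → prefix "581" already present; 8 new (0, 7, 6, 0, 8, 1, 5, 6)
  "90" → 2 new (9, 0)
  "58117525017" → prefix "58117" already present; 6 new (5, 2, 5, 0, 1, 7)
  "58434491606" → prefix "58434491" already present; 3 new (6, 0, 6)
  "58116985806" → prefix "58116" already present; 6 new (9, 8, 5, 8, 0, 6)
  "5878165" → prefix "58" already present; 5 new (7, 8, 1, 6, 5)
  "581164541386" → prefix "58116454138" already present; 1 new (6)
  "581633997" → prefix "5816" already present; 5 new (3, 3, 9, 9, 7)
  "58" → prefix "58" already present; 0 new (none)
  "58116454197" → prefix "581164541" already present; 2 new (9, 7)
  "2177794" → 7 new (2, 1, 7, 7, 7, 9, 4)
  "025" → 3 new (0, 2, 5)
  "58117525232" → prefix "58117525" already present; 3 new (2, 3, 2)
  "587816617" → prefix "587816" already present; 3 new (6, 1, 7)
  "5811752501" → prefix "5811752501" already present; 0 new (none)
Total nodes = 9 + 3 + 4 + 7 + 8 + 2 + 6 + 3 + 6 + 5 + 1 + 5 + 0 + 2 + 7 + 3 + 3 + 3 + 0 = 77

77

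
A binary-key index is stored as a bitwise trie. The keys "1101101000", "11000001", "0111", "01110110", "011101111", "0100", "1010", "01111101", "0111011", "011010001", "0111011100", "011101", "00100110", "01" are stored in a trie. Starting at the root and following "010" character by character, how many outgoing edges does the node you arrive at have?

1

The children of the "010" node are the distinct next characters among strings starting with "010".
Characters that immediately follow "010" among the stored strings: {0}.
That node has 1 child edge.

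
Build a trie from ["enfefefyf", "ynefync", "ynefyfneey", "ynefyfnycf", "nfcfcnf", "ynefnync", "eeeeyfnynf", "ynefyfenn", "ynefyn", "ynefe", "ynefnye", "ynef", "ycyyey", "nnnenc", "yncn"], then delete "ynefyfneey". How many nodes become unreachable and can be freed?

3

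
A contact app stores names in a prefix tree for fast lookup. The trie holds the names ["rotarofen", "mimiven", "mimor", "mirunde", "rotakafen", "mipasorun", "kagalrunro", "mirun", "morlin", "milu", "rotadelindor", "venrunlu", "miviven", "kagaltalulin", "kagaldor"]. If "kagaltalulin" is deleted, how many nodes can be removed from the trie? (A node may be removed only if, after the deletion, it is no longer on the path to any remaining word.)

After clearing the end-marker at "kagaltalulin", prune upward until reaching a node still needed by another word.
The suffix "talulin" (7 nodes) is used only by "kagaltalulin"; the node for "kagal" still has the child "r", so pruning stops there.
Nodes removed: 7

7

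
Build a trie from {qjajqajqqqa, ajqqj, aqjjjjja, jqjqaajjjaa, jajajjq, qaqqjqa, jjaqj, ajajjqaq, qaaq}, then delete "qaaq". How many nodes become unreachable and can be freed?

2

Walk "qaaq" from the leaf back toward the root, removing each node that no remaining word uses.
The suffix "aq" (2 nodes) is used only by "qaaq"; the node for "qa" still has the child "q", so pruning stops there.
Nodes removed: 2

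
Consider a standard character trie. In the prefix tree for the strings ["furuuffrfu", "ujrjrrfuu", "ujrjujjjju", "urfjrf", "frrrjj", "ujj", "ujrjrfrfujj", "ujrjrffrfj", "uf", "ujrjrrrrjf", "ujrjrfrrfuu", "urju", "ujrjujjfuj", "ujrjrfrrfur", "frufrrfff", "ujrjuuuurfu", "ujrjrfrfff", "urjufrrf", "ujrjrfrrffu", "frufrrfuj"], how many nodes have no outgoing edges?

19

A leaf is a node with no children — equivalently, the end of a word that is not a proper prefix of any other stored word.
Those words: "frrrjj", "frufrrfff", "frufrrfuj", "furuuffrfu", "uf", "ujj", "ujrjrffrfj", "ujrjrfrfff", "ujrjrfrfujj", "ujrjrfrrffu", "ujrjrfrrfur", "ujrjrfrrfuu", "ujrjrrfuu", "ujrjrrrrjf", "ujrjujjfuj", "ujrjujjjju", "ujrjuuuurfu", "urfjrf", "urjufrrf"
Leaf count: 19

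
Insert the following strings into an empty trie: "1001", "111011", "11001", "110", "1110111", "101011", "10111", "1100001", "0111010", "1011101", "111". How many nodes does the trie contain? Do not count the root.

31

Trace insertions, counting only characters that open a new branch:
  "1001" → 4 new (1, 0, 0, 1)
  "111011" → prefix "1" already present; 5 new (1, 1, 0, 1, 1)
  "11001" → prefix "11" already present; 3 new (0, 0, 1)
  "110" → prefix "110" already present; 0 new (none)
  "1110111" → prefix "111011" already present; 1 new (1)
  "101011" → prefix "10" already present; 4 new (1, 0, 1, 1)
  "10111" → prefix "101" already present; 2 new (1, 1)
  "1100001" → prefix "1100" already present; 3 new (0, 0, 1)
  "0111010" → 7 new (0, 1, 1, 1, 0, 1, 0)
  "1011101" → prefix "10111" already present; 2 new (0, 1)
  "111" → prefix "111" already present; 0 new (none)
Total nodes = 4 + 5 + 3 + 0 + 1 + 4 + 2 + 3 + 7 + 2 + 0 = 31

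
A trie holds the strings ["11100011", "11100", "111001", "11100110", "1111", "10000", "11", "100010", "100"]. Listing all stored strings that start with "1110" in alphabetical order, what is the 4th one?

11100110

Words with prefix "1110", in lexicographic order: "11100", "11100011", "111001", "11100110"
The 4th is 11100110.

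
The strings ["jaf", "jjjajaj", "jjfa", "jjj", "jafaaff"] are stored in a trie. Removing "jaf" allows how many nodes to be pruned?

After clearing the end-marker at "jaf", prune upward until reaching a node still needed by another word.
Every node on "jaf" is still needed (e.g. by "jafaaff"), so nothing is freed.
Nodes removed: 0

0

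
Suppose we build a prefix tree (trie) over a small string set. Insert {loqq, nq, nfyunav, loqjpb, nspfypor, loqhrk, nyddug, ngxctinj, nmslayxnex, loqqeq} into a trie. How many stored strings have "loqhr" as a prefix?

1

Filter for entries beginning with "loqhr":
Words under "loqhr": loqhrk
Count: 1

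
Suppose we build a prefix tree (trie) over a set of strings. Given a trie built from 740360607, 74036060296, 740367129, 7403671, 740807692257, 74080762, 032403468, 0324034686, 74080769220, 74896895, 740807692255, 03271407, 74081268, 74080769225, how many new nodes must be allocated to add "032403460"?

1

The longest prefix of "032403460" already in the trie is "03240346" (length 8).
Each of the 1 remaining characters creates one node.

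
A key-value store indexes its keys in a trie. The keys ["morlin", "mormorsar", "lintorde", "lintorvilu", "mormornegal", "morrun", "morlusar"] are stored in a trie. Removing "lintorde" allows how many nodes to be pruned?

2

A node on "lintorde"'s path can go only if nothing else ends at it or branches off below it.
The suffix "de" (2 nodes) is used only by "lintorde"; the node for "lintor" still has the child "v", so pruning stops there.
Nodes removed: 2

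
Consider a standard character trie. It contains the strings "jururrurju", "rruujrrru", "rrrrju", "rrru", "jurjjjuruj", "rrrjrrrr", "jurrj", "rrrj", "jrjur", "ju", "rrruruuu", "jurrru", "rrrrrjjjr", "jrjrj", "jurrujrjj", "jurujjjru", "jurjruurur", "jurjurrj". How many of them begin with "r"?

7

Traverse to the node for "r", then collect every word in that subtree.
Words under "r": rrrj, rrrjrrrr, rrrrju, rrrrrjjjr, rrru, rrruruuu, rruujrrru
Count: 7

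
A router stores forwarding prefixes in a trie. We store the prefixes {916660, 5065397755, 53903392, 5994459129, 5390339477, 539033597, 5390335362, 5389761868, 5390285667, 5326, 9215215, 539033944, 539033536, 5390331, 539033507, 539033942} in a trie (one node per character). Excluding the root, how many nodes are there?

68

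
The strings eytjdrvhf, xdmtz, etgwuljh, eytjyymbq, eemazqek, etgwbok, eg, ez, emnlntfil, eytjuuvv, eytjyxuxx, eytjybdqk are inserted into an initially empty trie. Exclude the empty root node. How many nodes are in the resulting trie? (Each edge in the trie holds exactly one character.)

58

Trace insertions, counting only characters that open a new branch:
  "eytjdrvhf" → 9 new (e, y, t, j, d, r, v, h, f)
  "xdmtz" → 5 new (x, d, m, t, z)
  "etgwuljh" → prefix "e" already present; 7 new (t, g, w, u, l, j, h)
  "eytjyymbq" → prefix "eytj" already present; 5 new (y, y, m, b, q)
  "eemazqek" → prefix "e" already present; 7 new (e, m, a, z, q, e, k)
  "etgwbok" → prefix "etgw" already present; 3 new (b, o, k)
  "eg" → prefix "e" already present; 1 new (g)
  "ez" → prefix "e" already present; 1 new (z)
  "emnlntfil" → prefix "e" already present; 8 new (m, n, l, n, t, f, i, l)
  "eytjuuvv" → prefix "eytj" already present; 4 new (u, u, v, v)
  "eytjyxuxx" → prefix "eytjy" already present; 4 new (x, u, x, x)
  "eytjybdqk" → prefix "eytjy" already present; 4 new (b, d, q, k)
Total nodes = 9 + 5 + 7 + 5 + 7 + 3 + 1 + 1 + 8 + 4 + 4 + 4 = 58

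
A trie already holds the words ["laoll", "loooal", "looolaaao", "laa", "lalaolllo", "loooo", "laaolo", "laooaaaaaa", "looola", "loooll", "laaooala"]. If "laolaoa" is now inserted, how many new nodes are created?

3

The longest prefix of "laolaoa" already in the trie is "laol" (length 4).
New nodes needed: |"laolaoa"| − 4 = 7 − 4 = 3.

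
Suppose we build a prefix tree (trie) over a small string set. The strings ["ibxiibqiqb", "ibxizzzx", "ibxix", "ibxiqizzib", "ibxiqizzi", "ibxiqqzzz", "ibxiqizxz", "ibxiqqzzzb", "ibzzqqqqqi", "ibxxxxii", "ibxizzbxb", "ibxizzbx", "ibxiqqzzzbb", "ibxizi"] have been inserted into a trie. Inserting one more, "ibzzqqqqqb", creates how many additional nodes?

1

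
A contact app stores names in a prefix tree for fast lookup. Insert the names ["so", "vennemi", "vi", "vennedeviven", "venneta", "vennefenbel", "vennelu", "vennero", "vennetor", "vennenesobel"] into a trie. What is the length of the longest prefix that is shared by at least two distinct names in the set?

The deepest shared node is where two words last agree before diverging.
"venneta" and "vennetor" agree on "vennet" (6 characters) before diverging; nothing deeper is shared.
Longest shared-prefix length: 6

6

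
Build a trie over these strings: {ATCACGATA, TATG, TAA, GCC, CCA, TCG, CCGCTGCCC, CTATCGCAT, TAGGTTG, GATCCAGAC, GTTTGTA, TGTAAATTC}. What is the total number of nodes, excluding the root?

Trace insertions, counting only characters that open a new branch:
  "ATCACGATA" → 9 new (A, T, C, A, C, G, A, T, A)
  "TATG" → 4 new (T, A, T, G)
  "TAA" → prefix "TA" already present; 1 new (A)
  "GCC" → 3 new (G, C, C)
  "CCA" → 3 new (C, C, A)
  "TCG" → prefix "T" already present; 2 new (C, G)
  "CCGCTGCCC" → prefix "CC" already present; 7 new (G, C, T, G, C, C, C)
  "CTATCGCAT" → prefix "C" already present; 8 new (T, A, T, C, G, C, A, T)
  "TAGGTTG" → prefix "TA" already present; 5 new (G, G, T, T, G)
  "GATCCAGAC" → prefix "G" already present; 8 new (A, T, C, C, A, G, A, C)
  "GTTTGTA" → prefix "G" already present; 6 new (T, T, T, G, T, A)
  "TGTAAATTC" → prefix "T" already present; 8 new (G, T, A, A, A, T, T, C)
Total nodes = 9 + 4 + 1 + 3 + 3 + 2 + 7 + 8 + 5 + 8 + 6 + 8 = 64

64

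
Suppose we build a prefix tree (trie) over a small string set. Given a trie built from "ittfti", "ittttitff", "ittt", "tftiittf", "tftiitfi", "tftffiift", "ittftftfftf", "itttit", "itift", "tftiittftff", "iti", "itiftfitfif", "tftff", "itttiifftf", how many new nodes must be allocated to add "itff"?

2

The longest prefix of "itff" already in the trie is "it" (length 2).
New nodes needed: |"itff"| − 2 = 4 − 2 = 2.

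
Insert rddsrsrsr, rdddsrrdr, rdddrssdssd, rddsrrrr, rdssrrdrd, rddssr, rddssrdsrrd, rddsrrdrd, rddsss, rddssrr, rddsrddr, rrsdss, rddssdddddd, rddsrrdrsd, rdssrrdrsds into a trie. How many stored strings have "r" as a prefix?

Walk to "r"; the words in its subtree are exactly those with that prefix.
Matches: "rdddrssdssd", "rdddsrrdr", "rddsrddr", "rddsrrdrd", "rddsrrdrsd", "rddsrrrr", "rddsrsrsr", "rddssdddddd", "rddssr", "rddssrdsrrd", "rddssrr", "rddsss", "rdssrrdrd", "rdssrrdrsds", "rrsdss"
Count: 15

15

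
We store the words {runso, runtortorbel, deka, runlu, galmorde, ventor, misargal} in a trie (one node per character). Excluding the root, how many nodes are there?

42

Count nodes per top-level branch (shared prefixes stored once):
  'd'-branch (deka): 4 nodes
  'g'-branch (galmorde): 8 nodes
  'm'-branch (misargal): 8 nodes
  'r'-branch (runlu, runso, runtortorbel): 16 nodes
  'v'-branch (ventor): 6 nodes
Sum: 42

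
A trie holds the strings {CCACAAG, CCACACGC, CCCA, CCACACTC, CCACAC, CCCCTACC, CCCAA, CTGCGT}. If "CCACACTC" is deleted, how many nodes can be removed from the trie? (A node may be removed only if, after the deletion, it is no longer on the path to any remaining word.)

After clearing the end-marker at "CCACACTC", prune upward until reaching a node still needed by another word.
The suffix "TC" (2 nodes) is used only by "CCACACTC"; the node for "CCACAC" still has the child "G", so pruning stops there.
Nodes removed: 2

2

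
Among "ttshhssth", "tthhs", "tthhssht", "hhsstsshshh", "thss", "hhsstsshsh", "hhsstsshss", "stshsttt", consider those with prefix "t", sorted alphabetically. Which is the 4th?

Words with prefix "t", in lexicographic order: "thss", "tthhs", "tthhssht", "ttshhssth"
The 4th is ttshhssth.

ttshhssth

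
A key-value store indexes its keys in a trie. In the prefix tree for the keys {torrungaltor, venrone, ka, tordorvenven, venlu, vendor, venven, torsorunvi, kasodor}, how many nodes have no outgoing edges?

Leaves are exactly the stored words that no other stored word extends.
Those words: "kasodor", "tordorvenven", "torrungaltor", "torsorunvi", "vendor", "venlu", "venrone", "venven"
Leaf count: 8

8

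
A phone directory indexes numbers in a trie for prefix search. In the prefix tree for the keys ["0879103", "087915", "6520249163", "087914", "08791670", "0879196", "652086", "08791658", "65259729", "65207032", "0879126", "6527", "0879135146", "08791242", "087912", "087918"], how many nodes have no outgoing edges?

15

A leaf is a node with no children — equivalently, the end of a word that is not a proper prefix of any other stored word.
Those words: "0879103", "08791242", "0879126", "0879135146", "087914", "087915", "08791658", "08791670", "087918", "0879196", "6520249163", "65207032", "652086", "65259729", "6527"
Leaf count: 15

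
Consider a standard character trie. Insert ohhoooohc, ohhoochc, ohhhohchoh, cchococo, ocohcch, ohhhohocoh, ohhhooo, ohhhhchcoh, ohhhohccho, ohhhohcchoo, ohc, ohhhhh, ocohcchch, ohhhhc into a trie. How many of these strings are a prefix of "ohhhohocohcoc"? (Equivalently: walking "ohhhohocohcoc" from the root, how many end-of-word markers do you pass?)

Traverse "ohhhohocohcoc" character by character; count nodes along the way that are marked as word ends.
Prefixes of the query that are stored words: "ohhhohocoh"
Count: 1

1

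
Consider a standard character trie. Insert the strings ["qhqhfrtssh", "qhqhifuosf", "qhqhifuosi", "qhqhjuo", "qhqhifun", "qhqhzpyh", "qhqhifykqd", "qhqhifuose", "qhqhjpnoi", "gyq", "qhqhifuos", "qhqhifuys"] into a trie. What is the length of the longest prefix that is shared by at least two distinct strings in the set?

Equivalently: take the maximum, over all pairs, of their longest common prefix length.
"qhqhifuos" and "qhqhifuose" agree on "qhqhifuos" (9 characters) before diverging; nothing deeper is shared.
Longest shared-prefix length: 9

9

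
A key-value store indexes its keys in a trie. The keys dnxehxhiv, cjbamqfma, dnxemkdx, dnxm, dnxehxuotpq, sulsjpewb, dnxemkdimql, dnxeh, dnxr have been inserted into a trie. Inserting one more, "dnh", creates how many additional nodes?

Walking "dnh" from the root, the first 2 characters ("dn") follow existing edges; "h" is the first miss.
New nodes needed: |"dnh"| − 2 = 3 − 2 = 1.

1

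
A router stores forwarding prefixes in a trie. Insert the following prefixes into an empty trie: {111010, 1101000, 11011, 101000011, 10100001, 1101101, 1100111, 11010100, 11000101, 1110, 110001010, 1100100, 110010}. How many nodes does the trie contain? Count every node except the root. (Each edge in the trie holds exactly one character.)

36

For each word, the new-node count is its length minus the longest prefix already in the trie:
  "111010" → 6 new (1, 1, 1, 0, 1, 0)
  "1101000" → prefix "11" already present; 5 new (0, 1, 0, 0, 0)
  "11011" → prefix "1101" already present; 1 new (1)
  "101000011" → prefix "1" already present; 8 new (0, 1, 0, 0, 0, 0, 1, 1)
  "10100001" → prefix "10100001" already present; 0 new (none)
  "1101101" → prefix "11011" already present; 2 new (0, 1)
  "1100111" → prefix "110" already present; 4 new (0, 1, 1, 1)
  "11010100" → prefix "11010" already present; 3 new (1, 0, 0)
  "11000101" → prefix "1100" already present; 4 new (0, 1, 0, 1)
  "1110" → prefix "1110" already present; 0 new (none)
  "110001010" → prefix "11000101" already present; 1 new (0)
  "1100100" → prefix "11001" already present; 2 new (0, 0)
  "110010" → prefix "110010" already present; 0 new (none)
Total nodes = 6 + 5 + 1 + 8 + 0 + 2 + 4 + 3 + 4 + 0 + 1 + 2 + 0 = 36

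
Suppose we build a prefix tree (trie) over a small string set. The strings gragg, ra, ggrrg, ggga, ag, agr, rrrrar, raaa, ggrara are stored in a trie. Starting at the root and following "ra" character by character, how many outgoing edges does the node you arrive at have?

Walk "ra" from the root, arriving at one node.
Distinct next characters after "ra": a.
That node has 1 child edge.

1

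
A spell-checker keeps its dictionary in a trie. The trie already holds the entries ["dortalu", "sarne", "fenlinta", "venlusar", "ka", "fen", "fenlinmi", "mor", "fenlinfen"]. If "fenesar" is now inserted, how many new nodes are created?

The longest prefix of "fenesar" already in the trie is "fen" (length 3).
Each of the 4 remaining characters creates one node.

4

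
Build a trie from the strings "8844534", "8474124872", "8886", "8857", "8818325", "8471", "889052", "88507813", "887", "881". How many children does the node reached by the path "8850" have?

1

The children of the "8850" node are the distinct next characters among strings starting with "8850".
Characters that immediately follow "8850" among the stored strings: {7}.
That node has 1 child edge.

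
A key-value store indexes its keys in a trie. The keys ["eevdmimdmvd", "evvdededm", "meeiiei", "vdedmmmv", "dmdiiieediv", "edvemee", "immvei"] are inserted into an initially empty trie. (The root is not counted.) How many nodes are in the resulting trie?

57

For each word, the new-node count is its length minus the longest prefix already in the trie:
  "eevdmimdmvd" → 11 new (e, e, v, d, m, i, m, d, m, v, d)
  "evvdededm" → prefix "e" already present; 8 new (v, v, d, e, d, e, d, m)
  "meeiiei" → 7 new (m, e, e, i, i, e, i)
  "vdedmmmv" → 8 new (v, d, e, d, m, m, m, v)
  "dmdiiieediv" → 11 new (d, m, d, i, i, i, e, e, d, i, v)
  "edvemee" → prefix "e" already present; 6 new (d, v, e, m, e, e)
  "immvei" → 6 new (i, m, m, v, e, i)
Total nodes = 11 + 8 + 7 + 8 + 11 + 6 + 6 = 57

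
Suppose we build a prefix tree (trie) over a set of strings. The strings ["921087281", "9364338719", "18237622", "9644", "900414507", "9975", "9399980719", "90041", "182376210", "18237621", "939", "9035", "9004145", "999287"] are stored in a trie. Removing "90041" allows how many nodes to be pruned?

0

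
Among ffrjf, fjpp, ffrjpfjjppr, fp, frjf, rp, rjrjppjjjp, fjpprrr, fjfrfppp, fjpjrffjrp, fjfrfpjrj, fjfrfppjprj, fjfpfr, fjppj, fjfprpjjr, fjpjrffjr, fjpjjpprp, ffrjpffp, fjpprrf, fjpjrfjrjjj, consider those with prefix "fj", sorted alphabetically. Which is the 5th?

fjfrfppp

Words with prefix "fj", in lexicographic order: "fjfpfr", "fjfprpjjr", "fjfrfpjrj", "fjfrfppjprj", "fjfrfppp", "fjpjjpprp", "fjpjrffjr", "fjpjrffjrp", "fjpjrfjrjjj", "fjpp", "fjppj", "fjpprrf", "fjpprrr"
The 5th is fjfrfppp.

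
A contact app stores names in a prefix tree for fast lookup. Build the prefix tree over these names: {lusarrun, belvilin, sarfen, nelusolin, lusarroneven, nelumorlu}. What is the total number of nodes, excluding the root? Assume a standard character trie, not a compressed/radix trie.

Insert word by word; a character creates a node only if that edge doesn't already exist:
  "lusarrun" → 8 new (l, u, s, a, r, r, u, n)
  "belvilin" → 8 new (b, e, l, v, i, l, i, n)
  "sarfen" → 6 new (s, a, r, f, e, n)
  "nelusolin" → 9 new (n, e, l, u, s, o, l, i, n)
  "lusarroneven" → prefix "lusarr" already present; 6 new (o, n, e, v, e, n)
  "nelumorlu" → prefix "nelu" already present; 5 new (m, o, r, l, u)
Total nodes = 8 + 8 + 6 + 9 + 6 + 5 = 42

42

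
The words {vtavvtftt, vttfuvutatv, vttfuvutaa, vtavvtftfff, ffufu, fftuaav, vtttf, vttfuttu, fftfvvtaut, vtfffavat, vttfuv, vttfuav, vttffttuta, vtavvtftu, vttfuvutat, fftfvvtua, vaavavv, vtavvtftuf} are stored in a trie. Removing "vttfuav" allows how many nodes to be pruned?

2

Walk "vttfuav" from the leaf back toward the root, removing each node that no remaining word uses.
The suffix "av" (2 nodes) is used only by "vttfuav"; the node for "vttfu" still has the child "v", so pruning stops there.
Nodes removed: 2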